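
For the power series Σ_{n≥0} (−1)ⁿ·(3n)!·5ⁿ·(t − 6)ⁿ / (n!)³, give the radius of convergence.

R = 1/135

Ratio test: |a_{n+1}/a_n| = (3n+1)·(3n+2)·(3n+3)/(n+1)³ · 5 → 135 as n → ∞.
Thus R = 1/(135) = 1/135.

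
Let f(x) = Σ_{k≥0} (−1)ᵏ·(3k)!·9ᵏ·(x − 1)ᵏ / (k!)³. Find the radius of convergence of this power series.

R = 1/243

Ratio test: |a_{k+1}/a_k| = (3k+1)·(3k+2)·(3k+3)/(k+1)³ · 9 → 243 as k → ∞.
Thus R = 1/(243) = 1/243.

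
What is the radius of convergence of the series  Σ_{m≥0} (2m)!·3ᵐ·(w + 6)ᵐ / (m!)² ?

The ratio of consecutive coefficients is (2m+1)·(2m+2)/(m+1)² · 3 → 12.
Hence the series converges for |w + 6| < 1/(12) = 1/12, so the radius of convergence is 1/12.

R = 1/12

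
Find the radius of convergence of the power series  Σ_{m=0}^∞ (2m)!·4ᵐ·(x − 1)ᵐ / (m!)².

R = 1/16

By the ratio test, |a_{m+1}/a_m| = (2m+1)·(2m+2)/(m+1)² · 4 → 16.
Thus R = 1/(16) = 1/16.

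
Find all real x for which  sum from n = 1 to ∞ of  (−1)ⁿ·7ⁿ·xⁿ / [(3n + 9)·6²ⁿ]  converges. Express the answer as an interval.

(-36/7, 36/7]

Ratio test: |a_{n+1}/a_n| = [(3n + 9)/(3(n+1) + 9)] · 7/36 → 7/36 as n → ∞.
Hence the series converges for |x| < 1/(7/36) = 36/7, so the radius of convergence is 36/7.
Check x = 36/7: the terms alternate in sign and decrease monotonically to 0 in absolute value (size ~ c/n), so the alternating series test gives convergence.
When x = -36/7, the terms behave like c/n; limit comparison with the harmonic series gives divergence.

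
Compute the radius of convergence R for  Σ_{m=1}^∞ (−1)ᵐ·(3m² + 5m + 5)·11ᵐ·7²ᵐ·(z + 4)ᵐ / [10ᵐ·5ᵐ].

By the ratio test, |a_{m+1}/a_m| = [(3(m+1)² + 5(m+1) + 5)/(3m² + 5m + 5)] · 11·49/(10·5) → 539/50.
Thus R = 1/(539/50) = 50/539.

R = 50/539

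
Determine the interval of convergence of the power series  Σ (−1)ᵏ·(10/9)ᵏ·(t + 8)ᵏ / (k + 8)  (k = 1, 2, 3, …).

(-89/10, -71/10]

By the ratio test, |a_{k+1}/a_k| = [(k + 8)/((k+1) + 8)] · 10/9 → 10/9.
The series converges when 10/9 · |t + 8| < 1, giving R = 9/10.
Endpoint t = -71/10: an alternating series whose terms decrease to 0 in absolute value, so it converges by the Leibniz criterion.
When t = -89/10, the terms are asymptotic to a nonzero constant times 1/k, so the series diverges by limit comparison with Σ 1/k.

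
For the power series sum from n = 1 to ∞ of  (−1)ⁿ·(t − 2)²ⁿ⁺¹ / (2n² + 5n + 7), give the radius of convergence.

R = 1

The ratio of consecutive coefficients is (2n² + 5n + 7)/(2(n+1)² + 5(n+1) + 7) → 1.
Since the exponent of (t − 2) increases by 2 each term, convergence requires |t − 2|² < 1, hence R = 1.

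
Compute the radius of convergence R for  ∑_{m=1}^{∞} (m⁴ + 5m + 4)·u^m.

By the ratio test, |a_{m+1}/a_m| = ((m+1)⁴ + 5(m+1) + 4)/(m⁴ + 5m + 4) → 1.
Hence R = 1.

R = 1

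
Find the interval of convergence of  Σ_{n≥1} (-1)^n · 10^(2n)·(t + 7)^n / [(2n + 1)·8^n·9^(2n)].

(-337/25, -13/25]

By the ratio test, |a_{n+1}/a_n| = [(2n + 1)/(2(n+1) + 1)] · 100/(8·81) → 25/162.
The series converges when 25/162 · |t + 7| < 1, giving R = 162/25.
At t = -13/25: convergence follows from the alternating series test (terms decrease monotonically to 0).
Check t = -337/25: the terms are asymptotic to a nonzero constant times 1/n, so the series diverges by limit comparison with Σ 1/n.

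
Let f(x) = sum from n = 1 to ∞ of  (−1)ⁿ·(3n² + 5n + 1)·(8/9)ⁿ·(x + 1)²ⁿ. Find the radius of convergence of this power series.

By the ratio test, |a_{n+1}/a_n| = [(3(n+1)² + 5(n+1) + 1)/(3n² + 5n + 1)] · 8/9 → 8/9.
Successive powers of (x + 1) differ by 2, so the series converges when |x + 1|² · 8/9 < 1, i.e. |x + 1| < √(9/8). So R = 3√2/4.

R = 3√2/4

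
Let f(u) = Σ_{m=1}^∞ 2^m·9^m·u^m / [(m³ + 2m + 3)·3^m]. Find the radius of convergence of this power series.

By the ratio test, |a_{m+1}/a_m| = [(m³ + 2m + 3)/((m+1)³ + 2(m+1) + 3)] · 2·9/3 → 6.
Convergence for |u| · 6 < 1, i.e. |u| < 1/6. So R = 1/6.

R = 1/6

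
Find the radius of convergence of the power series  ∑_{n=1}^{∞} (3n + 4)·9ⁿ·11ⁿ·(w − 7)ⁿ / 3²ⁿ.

R = 1/11

Apply the ratio test: |a_{n+1}| / |a_n| = [(3(n+1) + 4)/(3n + 4)] · 9·11/9, which tends to 11 as n → ∞.
Hence the series converges for |w − 7| < 1/(11) = 1/11, so the radius of convergence is 1/11.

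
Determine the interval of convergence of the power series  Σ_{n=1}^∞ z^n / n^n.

By the Cauchy root test, |a_n|^(1/n) = 1/n → 0.
The limit is 0 for every z, so R = ∞.

(−∞, ∞)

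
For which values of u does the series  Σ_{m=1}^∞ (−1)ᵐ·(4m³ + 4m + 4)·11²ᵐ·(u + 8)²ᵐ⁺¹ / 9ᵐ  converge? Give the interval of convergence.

(-91/11, -85/11)

Ratio test: |a_{m+1}/a_m| = [(4(m+1)³ + 4(m+1) + 4)/(4m³ + 4m + 4)] · 121/9 → 121/9 as m → ∞.
Since the exponent of (u + 8) increases by 2 each term, convergence requires |u + 8|² < 9/121, hence R = 3/11.
When u = -85/11, the m-th term does not approach 0; divergence by the term test.
Check u = -91/11: the terms do not tend to 0, so the series diverges.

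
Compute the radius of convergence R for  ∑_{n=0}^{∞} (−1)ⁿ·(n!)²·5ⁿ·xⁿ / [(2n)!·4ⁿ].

Apply the ratio test: |a_{n+1}| / |a_n| = (n+1)²/[(2n+1)·(2n+2)] · 5/4, which tends to 5/16 as n → ∞.
The series converges when 5/16 · |x| < 1, giving R = 16/5.

R = 16/5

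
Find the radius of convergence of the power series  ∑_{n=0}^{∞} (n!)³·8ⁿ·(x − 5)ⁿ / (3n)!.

The ratio of consecutive coefficients is (n+1)³/[(3n+1)·(3n+2)·(3n+3)] · 8 → 8/27.
The series converges when 8/27 · |x − 5| < 1, giving R = 27/8.

R = 27/8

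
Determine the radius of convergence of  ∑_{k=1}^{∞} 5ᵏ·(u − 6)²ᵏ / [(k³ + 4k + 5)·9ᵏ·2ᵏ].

R = 3√10/5

Ratio test: |a_{k+1}/a_k| = [(k³ + 4k + 5)/((k+1)³ + 4(k+1) + 5)] · 5/(9·2) → 5/18 as k → ∞.
Successive powers of (u − 6) differ by 2, so the series converges when |u − 6|² · 5/18 < 1, i.e. |u − 6| < √(18/5). So R = 3√10/5.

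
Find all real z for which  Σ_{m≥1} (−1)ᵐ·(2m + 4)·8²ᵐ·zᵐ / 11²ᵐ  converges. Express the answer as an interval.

By the ratio test, |a_{m+1}/a_m| = [(2(m+1) + 4)/(2m + 4)] · 64/121 → 64/121.
Hence the series converges for |z| < 1/(64/121) = 121/64, so the radius of convergence is 121/64.
Check z = 121/64: the terms do not tend to 0, so the series diverges.
Endpoint z = -121/64: the terms do not tend to 0, so the series diverges.

(-121/64, 121/64)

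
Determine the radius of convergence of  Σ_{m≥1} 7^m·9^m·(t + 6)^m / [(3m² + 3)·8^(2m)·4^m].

Apply the ratio test: |a_{m+1}| / |a_m| = [(3m² + 3)/(3(m+1)² + 3)] · 7·9/(64·4), which tends to 63/256 as m → ∞.
The series converges when 63/256 · |t + 6| < 1, giving R = 256/63.

R = 256/63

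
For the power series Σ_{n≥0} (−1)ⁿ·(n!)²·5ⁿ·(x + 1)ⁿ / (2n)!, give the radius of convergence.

The ratio of consecutive coefficients is (n+1)²/[(2n+1)·(2n+2)] · 5 → 5/4.
The series converges when 5/4 · |x + 1| < 1, giving R = 4/5.

R = 4/5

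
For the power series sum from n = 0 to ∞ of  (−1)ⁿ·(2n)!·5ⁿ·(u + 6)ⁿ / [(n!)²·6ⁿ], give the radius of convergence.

Ratio test: |a_{n+1}/a_n| = (2n+1)·(2n+2)/(n+1)² · 5/6 → 10/3 as n → ∞.
The series converges when 10/3 · |u + 6| < 1, giving R = 3/10.

R = 3/10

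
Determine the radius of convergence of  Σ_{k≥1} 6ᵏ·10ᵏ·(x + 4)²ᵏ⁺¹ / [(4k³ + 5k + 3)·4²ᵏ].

The ratio of consecutive coefficients is [(4k³ + 5k + 3)/(4(k+1)³ + 5(k+1) + 3)] · 6·10/16 → 15/4.
Successive powers of (x + 4) differ by 2, so the series converges when |x + 4|² · 15/4 < 1, i.e. |x + 4| < √(4/15). So R = 2√15/15.

R = 2√15/15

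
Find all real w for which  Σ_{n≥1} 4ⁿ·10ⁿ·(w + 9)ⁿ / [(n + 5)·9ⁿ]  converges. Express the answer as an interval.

Apply the ratio test: |a_{n+1}| / |a_n| = [(n + 5)/((n+1) + 5)] · 4·10/9, which tends to 40/9 as n → ∞.
Thus R = 1/(40/9) = 9/40.
At w = -351/40: the terms behave like c/n; limit comparison with the harmonic series gives divergence.
When w = -369/40, the terms alternate in sign and decrease monotonically to 0 in absolute value (size ~ c/n), so the alternating series test gives convergence.

[-369/40, -351/40)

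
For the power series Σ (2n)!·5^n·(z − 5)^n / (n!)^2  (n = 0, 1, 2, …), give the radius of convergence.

By the ratio test, |a_{n+1}/a_n| = (2n+1)·(2n+2)/(n+1)² · 5 → 20.
Convergence for |z − 5| · 20 < 1, i.e. |z − 5| < 1/20. So R = 1/20.

R = 1/20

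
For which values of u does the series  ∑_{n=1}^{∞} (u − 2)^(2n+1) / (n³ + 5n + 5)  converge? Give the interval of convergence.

Ratio test: |a_{n+1}/a_n| = (n³ + 5n + 5)/((n+1)³ + 5(n+1) + 5) → 1 as n → ∞.
Successive powers of (u − 2) differ by 2, so the series converges when |u − 2|² · 1 < 1, i.e. |u − 2| < √(1) = 1. So R = 1.
Endpoint u = 3: the series is dominated by a constant times Σ 1/n³, which converges (p = 3 > 1).
Check u = 1: the terms are on the order of 1/n³, so the series converges absolutely by comparison with the p-series (p = 3 > 1).

[1, 3]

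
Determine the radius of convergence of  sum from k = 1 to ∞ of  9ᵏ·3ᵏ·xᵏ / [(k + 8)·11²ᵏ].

R = 121/27

By the ratio test, |a_{k+1}/a_k| = [(k + 8)/((k+1) + 8)] · 9·3/121 → 27/121.
Thus R = 1/(27/121) = 121/27.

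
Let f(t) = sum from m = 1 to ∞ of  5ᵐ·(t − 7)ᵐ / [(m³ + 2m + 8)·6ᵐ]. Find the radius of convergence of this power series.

The ratio of consecutive coefficients is [(m³ + 2m + 8)/((m+1)³ + 2(m+1) + 8)] · 5/6 → 5/6.
The series converges when 5/6 · |t − 7| < 1, giving R = 6/5.

R = 6/5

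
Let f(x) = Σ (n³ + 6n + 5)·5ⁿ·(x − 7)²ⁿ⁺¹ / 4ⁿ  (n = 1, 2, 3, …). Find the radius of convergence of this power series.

R = 2√5/5

By the ratio test, |a_{n+1}/a_n| = [((n+1)³ + 6(n+1) + 5)/(n³ + 6n + 5)] · 5/4 → 5/4.
Since the exponent of (x − 7) increases by 2 each term, convergence requires |x − 7|² < 4/5, hence R = 2√5/5.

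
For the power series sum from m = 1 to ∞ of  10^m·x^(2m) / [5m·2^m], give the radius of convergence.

R = √5/5

The ratio of consecutive coefficients is [5m/5(m+1)] · 10/2 → 5.
Since the exponent of x increases by 2 each term, convergence requires |x|² < 1/5, hence R = √5/5.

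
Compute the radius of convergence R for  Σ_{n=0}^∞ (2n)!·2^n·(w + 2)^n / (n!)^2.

The ratio of consecutive coefficients is (2n+1)·(2n+2)/(n+1)² · 2 → 8.
Hence the series converges for |w + 2| < 1/(8) = 1/8, so the radius of convergence is 1/8.

R = 1/8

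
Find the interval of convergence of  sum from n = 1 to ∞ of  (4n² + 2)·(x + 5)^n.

The ratio of consecutive coefficients is (4(n+1)² + 2)/(4n² + 2) → 1.
Hence R = 1.
At x = -4: the terms have absolute value of order n², which does not tend to 0, so the series diverges by the divergence test.
Check x = -6: the terms have absolute value of order n², which does not tend to 0, so the series diverges by the divergence test.

(-6, -4)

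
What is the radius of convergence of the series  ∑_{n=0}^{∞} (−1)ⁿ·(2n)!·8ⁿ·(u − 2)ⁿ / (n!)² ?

R = 1/32

Apply the ratio test: |a_{n+1}| / |a_n| = (2n+1)·(2n+2)/(n+1)² · 8, which tends to 32 as n → ∞.
Hence the series converges for |u − 2| < 1/(32) = 1/32, so the radius of convergence is 1/32.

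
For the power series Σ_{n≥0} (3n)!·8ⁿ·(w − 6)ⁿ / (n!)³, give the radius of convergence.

The ratio of consecutive coefficients is (3n+1)·(3n+2)·(3n+3)/(n+1)³ · 8 → 216.
The series converges when 216 · |w − 6| < 1, giving R = 1/216.

R = 1/216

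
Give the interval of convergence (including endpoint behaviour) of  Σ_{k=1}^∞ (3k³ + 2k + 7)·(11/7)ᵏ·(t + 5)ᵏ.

Apply the ratio test: |a_{k+1}| / |a_k| = [(3(k+1)³ + 2(k+1) + 7)/(3k³ + 2k + 7)] · 11/7, which tends to 11/7 as k → ∞.
Convergence for |t + 5| · 11/7 < 1, i.e. |t + 5| < 7/11. So R = 7/11.
At t = -48/11: the terms do not tend to 0, so the series diverges.
When t = -62/11, the terms have absolute value of order k³, which does not tend to 0, so the series diverges by the divergence test.

(-62/11, -48/11)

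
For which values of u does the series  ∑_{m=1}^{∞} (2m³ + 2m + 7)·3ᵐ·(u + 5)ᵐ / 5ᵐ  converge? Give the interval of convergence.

(-20/3, -10/3)

Apply the ratio test: |a_{m+1}| / |a_m| = [(2(m+1)³ + 2(m+1) + 7)/(2m³ + 2m + 7)] · 3/5, which tends to 3/5 as m → ∞.
Convergence for |u + 5| · 3/5 < 1, i.e. |u + 5| < 5/3. So R = 5/3.
Check u = -10/3: the m-th term does not approach 0; divergence by the term test.
When u = -20/3, the m-th term does not approach 0; divergence by the term test.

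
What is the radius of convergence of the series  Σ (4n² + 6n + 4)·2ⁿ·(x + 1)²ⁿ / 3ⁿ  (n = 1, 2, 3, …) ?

R = √6/2

By the ratio test, |a_{n+1}/a_n| = [(4(n+1)² + 6(n+1) + 4)/(4n² + 6n + 4)] · 2/3 → 2/3.
Writing y = (x + 1)², the series in y has radius 3/2, so |x + 1| < √(3/2) and R = √6/2.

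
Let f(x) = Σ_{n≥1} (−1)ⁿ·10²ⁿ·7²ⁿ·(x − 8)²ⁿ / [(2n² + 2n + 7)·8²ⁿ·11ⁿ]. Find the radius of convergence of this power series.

The ratio of consecutive coefficients is [(2n² + 2n + 7)/(2(n+1)² + 2(n+1) + 7)] · 100·49/(64·11) → 1225/176.
Since the exponent of (x − 8) increases by 2 each term, convergence requires |x − 8|² < 176/1225, hence R = 4√11/35.

R = 4√11/35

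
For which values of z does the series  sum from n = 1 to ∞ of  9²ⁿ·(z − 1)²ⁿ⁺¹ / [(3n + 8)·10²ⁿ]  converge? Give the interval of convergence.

Apply the ratio test: |a_{n+1}| / |a_n| = [(3n + 8)/(3(n+1) + 8)] · 81/100, which tends to 81/100 as n → ∞.
Successive powers of (z − 1) differ by 2, so the series converges when |z − 1|² · 81/100 < 1, i.e. |z − 1| < √(100/81) = 10/9. So R = 10/9.
Check z = 19/9: comparison with the harmonic series Σ 1/n shows the series diverges.
At z = -1/9: the terms are asymptotic to a nonzero constant times 1/n, so the series diverges by limit comparison with Σ 1/n.

(-1/9, 19/9)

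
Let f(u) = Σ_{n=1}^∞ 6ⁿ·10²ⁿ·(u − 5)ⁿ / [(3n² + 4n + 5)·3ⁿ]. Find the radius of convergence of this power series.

R = 1/200

Ratio test: |a_{n+1}/a_n| = [(3n² + 4n + 5)/(3(n+1)² + 4(n+1) + 5)] · 6·100/3 → 200 as n → ∞.
The series converges when 200 · |u − 5| < 1, giving R = 1/200.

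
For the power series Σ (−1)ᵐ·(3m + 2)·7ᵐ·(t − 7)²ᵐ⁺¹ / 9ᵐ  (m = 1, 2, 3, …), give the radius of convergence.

R = 3√7/7

Apply the ratio test: |a_{m+1}| / |a_m| = [(3(m+1) + 2)/(3m + 2)] · 7/9, which tends to 7/9 as m → ∞.
Since the exponent of (t − 7) increases by 2 each term, convergence requires |t − 7|² < 9/7, hence R = 3√7/7.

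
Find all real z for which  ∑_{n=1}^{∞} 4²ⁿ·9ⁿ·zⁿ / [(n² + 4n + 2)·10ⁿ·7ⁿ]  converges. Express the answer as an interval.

[-35/72, 35/72]

Ratio test: |a_{n+1}/a_n| = [(n² + 4n + 2)/((n+1)² + 4(n+1) + 2)] · 16·9/(10·7) → 72/35 as n → ∞.
Hence the series converges for |z| < 1/(72/35) = 35/72, so the radius of convergence is 35/72.
Endpoint z = 35/72: absolute convergence follows by limit comparison with Σ 1/n².
Endpoint z = -35/72: the series is dominated by a constant times Σ 1/n², which converges (p = 2 > 1).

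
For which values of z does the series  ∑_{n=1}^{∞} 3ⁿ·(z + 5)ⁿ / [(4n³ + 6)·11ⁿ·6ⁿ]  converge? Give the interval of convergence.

[-27, 17]

By the ratio test, |a_{n+1}/a_n| = [(4n³ + 6)/(4(n+1)³ + 6)] · 3/(11·6) → 1/22.
Hence the series converges for |z + 5| < 1/(1/22) = 22, so the radius of convergence is 22.
Endpoint z = 17: the terms are on the order of 1/n³, so the series converges absolutely by comparison with the p-series (p = 3 > 1).
Endpoint z = -27: absolute convergence follows by limit comparison with Σ 1/n³.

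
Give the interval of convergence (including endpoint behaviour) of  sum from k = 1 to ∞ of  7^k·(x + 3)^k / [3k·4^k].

[-25/7, -17/7)

Apply the ratio test: |a_{k+1}| / |a_k| = [3k/3(k+1)] · 7/4, which tends to 7/4 as k → ∞.
The series converges when 7/4 · |x + 3| < 1, giving R = 4/7.
Check x = -17/7: the terms are asymptotic to a nonzero constant times 1/k, so the series diverges by limit comparison with Σ 1/k.
When x = -25/7, the terms alternate in sign and decrease monotonically to 0 in absolute value (size ~ c/k), so the alternating series test gives convergence.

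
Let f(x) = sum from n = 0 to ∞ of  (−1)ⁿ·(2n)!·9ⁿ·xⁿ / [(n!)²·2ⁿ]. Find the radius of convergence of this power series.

By the ratio test, |a_{n+1}/a_n| = (2n+1)·(2n+2)/(n+1)² · 9/2 → 18.
The series converges when 18 · |x| < 1, giving R = 1/18.

R = 1/18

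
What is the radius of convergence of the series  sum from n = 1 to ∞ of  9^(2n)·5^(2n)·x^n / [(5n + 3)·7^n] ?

R = 7/2025

Ratio test: |a_{n+1}/a_n| = [(5n + 3)/(5(n+1) + 3)] · 81·25/7 → 2025/7 as n → ∞.
The series converges when 2025/7 · |x| < 1, giving R = 7/2025.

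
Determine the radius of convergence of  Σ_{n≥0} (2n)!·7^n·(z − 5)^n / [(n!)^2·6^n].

The ratio of consecutive coefficients is (2n+1)·(2n+2)/(n+1)² · 7/6 → 14/3.
Hence the series converges for |z − 5| < 1/(14/3) = 3/14, so the radius of convergence is 3/14.

R = 3/14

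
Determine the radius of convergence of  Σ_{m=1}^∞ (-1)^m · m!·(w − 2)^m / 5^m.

Ratio test: |a_{m+1}/a_m| = (m+1) · 1/5 → ∞ as m → ∞.
The ratio grows without bound, so the series diverges whenever (w − 2) ≠ 0; it converges only at w = 2. R = 0.

R = 0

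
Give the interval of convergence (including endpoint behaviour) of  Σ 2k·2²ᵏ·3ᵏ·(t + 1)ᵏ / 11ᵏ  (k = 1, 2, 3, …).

(-23/12, -1/12)

By the ratio test, |a_{k+1}/a_k| = [2(k+1)/2k] · 4·3/11 → 12/11.
Convergence for |t + 1| · 12/11 < 1, i.e. |t + 1| < 11/12. So R = 11/12.
At t = -1/12: the k-th term does not approach 0; divergence by the term test.
Check t = -23/12: the terms have absolute value of order k, which does not tend to 0, so the series diverges by the divergence test.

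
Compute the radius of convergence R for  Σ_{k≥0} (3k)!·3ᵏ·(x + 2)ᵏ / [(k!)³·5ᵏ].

R = 5/81

Apply the ratio test: |a_{k+1}| / |a_k| = (3k+1)·(3k+2)·(3k+3)/(k+1)³ · 3/5, which tends to 81/5 as k → ∞.
The series converges when 81/5 · |x + 2| < 1, giving R = 5/81.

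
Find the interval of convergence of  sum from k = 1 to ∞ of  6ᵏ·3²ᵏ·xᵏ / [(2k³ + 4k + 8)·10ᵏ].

[-5/27, 5/27]

The ratio of consecutive coefficients is [(2k³ + 4k + 8)/(2(k+1)³ + 4(k+1) + 8)] · 6·9/10 → 27/5.
The series converges when 27/5 · |x| < 1, giving R = 5/27.
At x = 5/27: the series is dominated by a constant times Σ 1/k³, which converges (p = 3 > 1).
When x = -5/27, absolute convergence follows by limit comparison with Σ 1/k³.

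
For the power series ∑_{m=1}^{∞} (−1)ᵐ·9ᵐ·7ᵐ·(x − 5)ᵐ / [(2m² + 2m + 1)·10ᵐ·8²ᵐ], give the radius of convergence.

R = 640/63

Apply the ratio test: |a_{m+1}| / |a_m| = [(2m² + 2m + 1)/(2(m+1)² + 2(m+1) + 1)] · 9·7/(10·64), which tends to 63/640 as m → ∞.
Hence the series converges for |x − 5| < 1/(63/640) = 640/63, so the radius of convergence is 640/63.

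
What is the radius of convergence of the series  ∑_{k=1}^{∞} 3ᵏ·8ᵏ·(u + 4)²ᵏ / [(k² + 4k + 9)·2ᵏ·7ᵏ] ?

The ratio of consecutive coefficients is [(k² + 4k + 9)/((k+1)² + 4(k+1) + 9)] · 3·8/(2·7) → 12/7.
Since the exponent of (u + 4) increases by 2 each term, convergence requires |u + 4|² < 7/12, hence R = √21/6.

R = √21/6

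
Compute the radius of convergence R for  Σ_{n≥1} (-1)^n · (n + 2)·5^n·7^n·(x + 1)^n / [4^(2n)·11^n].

Ratio test: |a_{n+1}/a_n| = [((n+1) + 2)/(n + 2)] · 5·7/(16·11) → 35/176 as n → ∞.
Thus R = 1/(35/176) = 176/35.

R = 176/35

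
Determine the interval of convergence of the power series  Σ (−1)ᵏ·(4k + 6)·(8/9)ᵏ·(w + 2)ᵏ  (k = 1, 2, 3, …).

(-25/8, -7/8)

The ratio of consecutive coefficients is [(4(k+1) + 6)/(4k + 6)] · 8/9 → 8/9.
Thus R = 1/(8/9) = 9/8.
Check w = -7/8: the k-th term does not approach 0; divergence by the term test.
Endpoint w = -25/8: the k-th term does not approach 0; divergence by the term test.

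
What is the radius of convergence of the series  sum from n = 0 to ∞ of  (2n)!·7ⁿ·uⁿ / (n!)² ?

R = 1/28

Ratio test: |a_{n+1}/a_n| = (2n+1)·(2n+2)/(n+1)² · 7 → 28 as n → ∞.
The series converges when 28 · |u| < 1, giving R = 1/28.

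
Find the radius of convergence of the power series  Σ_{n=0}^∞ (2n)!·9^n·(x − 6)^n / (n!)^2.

The ratio of consecutive coefficients is (2n+1)·(2n+2)/(n+1)² · 9 → 36.
The series converges when 36 · |x − 6| < 1, giving R = 1/36.

R = 1/36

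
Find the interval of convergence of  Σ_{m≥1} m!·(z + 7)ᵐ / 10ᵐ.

Ratio test: |a_{m+1}/a_m| = (m+1) · 1/10 → ∞ as m → ∞.
Since the ratio → ∞, the series diverges for every z ≠ -7, and R = 0.

{-7}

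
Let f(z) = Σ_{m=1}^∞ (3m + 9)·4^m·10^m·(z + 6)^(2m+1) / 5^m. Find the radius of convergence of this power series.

R = √2/4

By the ratio test, |a_{m+1}/a_m| = [(3(m+1) + 9)/(3m + 9)] · 4·10/5 → 8.
Writing y = (z + 6)², the series in y has radius 1/8, so |z + 6| < √(1/8) and R = √2/4.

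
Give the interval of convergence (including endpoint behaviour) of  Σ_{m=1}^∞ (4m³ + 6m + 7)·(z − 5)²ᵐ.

(4, 6)

By the ratio test, |a_{m+1}/a_m| = (4(m+1)³ + 6(m+1) + 7)/(4m³ + 6m + 7) → 1.
Writing y = (z − 5)², the series in y has radius 1, so |z − 5| < √(1) = 1 and R = 1.
Check z = 6: the terms have absolute value of order m³, which does not tend to 0, so the series diverges by the divergence test.
At z = 4: the m-th term does not approach 0; divergence by the term test.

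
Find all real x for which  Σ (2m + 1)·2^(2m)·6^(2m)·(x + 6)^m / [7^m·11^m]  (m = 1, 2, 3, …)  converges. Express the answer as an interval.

By the ratio test, |a_{m+1}/a_m| = [(2(m+1) + 1)/(2m + 1)] · 4·36/(7·11) → 144/77.
Convergence for |x + 6| · 144/77 < 1, i.e. |x + 6| < 77/144. So R = 77/144.
At x = -787/144: the terms do not tend to 0, so the series diverges.
Check x = -941/144: the terms have absolute value of order m, which does not tend to 0, so the series diverges by the divergence test.

(-941/144, -787/144)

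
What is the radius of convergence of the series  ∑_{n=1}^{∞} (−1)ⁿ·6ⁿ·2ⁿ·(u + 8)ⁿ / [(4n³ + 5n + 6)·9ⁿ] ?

R = 3/4

The ratio of consecutive coefficients is [(4n³ + 5n + 6)/(4(n+1)³ + 5(n+1) + 6)] · 6·2/9 → 4/3.
The series converges when 4/3 · |u + 8| < 1, giving R = 3/4.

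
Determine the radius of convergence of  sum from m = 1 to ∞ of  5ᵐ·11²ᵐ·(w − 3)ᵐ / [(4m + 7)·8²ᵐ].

R = 64/605

The ratio of consecutive coefficients is [(4m + 7)/(4(m+1) + 7)] · 5·121/64 → 605/64.
The series converges when 605/64 · |w − 3| < 1, giving R = 64/605.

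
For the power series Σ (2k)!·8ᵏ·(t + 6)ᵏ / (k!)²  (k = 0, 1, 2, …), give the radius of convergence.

By the ratio test, |a_{k+1}/a_k| = (2k+1)·(2k+2)/(k+1)² · 8 → 32.
Thus R = 1/(32) = 1/32.

R = 1/32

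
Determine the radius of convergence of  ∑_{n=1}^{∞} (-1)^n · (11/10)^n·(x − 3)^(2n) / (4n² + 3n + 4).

Apply the ratio test: |a_{n+1}| / |a_n| = [(4n² + 3n + 4)/(4(n+1)² + 3(n+1) + 4)] · 11/10, which tends to 11/10 as n → ∞.
Since the exponent of (x − 3) increases by 2 each term, convergence requires |x − 3|² < 10/11, hence R = √110/11.

R = √110/11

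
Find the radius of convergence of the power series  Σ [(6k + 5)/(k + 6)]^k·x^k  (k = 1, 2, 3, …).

R = 1/6

Root test: |a_k|^(1/k) = (6k + 5)/(k + 6) → 6.
The series converges when 6 · |x| < 1, giving R = 1/6.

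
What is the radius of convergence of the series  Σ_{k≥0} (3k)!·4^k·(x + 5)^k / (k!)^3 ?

The ratio of consecutive coefficients is (3k+1)·(3k+2)·(3k+3)/(k+1)³ · 4 → 108.
The series converges when 108 · |x + 5| < 1, giving R = 1/108.

R = 1/108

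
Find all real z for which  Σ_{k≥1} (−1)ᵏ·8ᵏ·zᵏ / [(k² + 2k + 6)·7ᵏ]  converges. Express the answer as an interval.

Apply the ratio test: |a_{k+1}| / |a_k| = [(k² + 2k + 6)/((k+1)² + 2(k+1) + 6)] · 8/7, which tends to 8/7 as k → ∞.
The series converges when 8/7 · |z| < 1, giving R = 7/8.
When z = 7/8, absolute convergence follows by limit comparison with Σ 1/k².
At z = -7/8: the terms are on the order of 1/k², so the series converges absolutely by comparison with the p-series (p = 2 > 1).

[-7/8, 7/8]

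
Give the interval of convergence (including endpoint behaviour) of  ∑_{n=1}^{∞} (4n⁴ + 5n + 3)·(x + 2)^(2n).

Ratio test: |a_{n+1}/a_n| = (4(n+1)⁴ + 5(n+1) + 3)/(4n⁴ + 5n + 3) → 1 as n → ∞.
Since the exponent of (x + 2) increases by 2 each term, convergence requires |x + 2|² < 1, hence R = 1.
Check x = -1: the terms have absolute value of order n⁴, which does not tend to 0, so the series diverges by the divergence test.
At x = -3: the n-th term does not approach 0; divergence by the term test.

(-3, -1)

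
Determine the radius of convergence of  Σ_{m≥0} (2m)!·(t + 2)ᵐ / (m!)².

Ratio test: |a_{m+1}/a_m| = (2m+1)·(2m+2)/(m+1)² → 4 as m → ∞.
The series converges when 4 · |t + 2| < 1, giving R = 1/4.

R = 1/4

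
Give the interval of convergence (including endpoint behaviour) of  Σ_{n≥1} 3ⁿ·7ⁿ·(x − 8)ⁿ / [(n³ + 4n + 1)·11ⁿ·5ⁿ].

The ratio of consecutive coefficients is [(n³ + 4n + 1)/((n+1)³ + 4(n+1) + 1)] · 3·7/(11·5) → 21/55.
Thus R = 1/(21/55) = 55/21.
Check x = 223/21: the terms are on the order of 1/n³, so the series converges absolutely by comparison with the p-series (p = 3 > 1).
At x = 113/21: the series is dominated by a constant times Σ 1/n³, which converges (p = 3 > 1).

[113/21, 223/21]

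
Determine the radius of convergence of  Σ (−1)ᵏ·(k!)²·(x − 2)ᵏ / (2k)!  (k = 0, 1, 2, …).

Apply the ratio test: |a_{k+1}| / |a_k| = (k+1)²/[(2k+1)·(2k+2)], which tends to 1/4 as k → ∞.
Convergence for |x − 2| · 1/4 < 1, i.e. |x − 2| < 4. So R = 4.

R = 4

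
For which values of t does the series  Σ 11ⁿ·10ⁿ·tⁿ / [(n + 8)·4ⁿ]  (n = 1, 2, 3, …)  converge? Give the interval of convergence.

The ratio of consecutive coefficients is [(n + 8)/((n+1) + 8)] · 11·10/4 → 55/2.
Convergence for |t| · 55/2 < 1, i.e. |t| < 2/55. So R = 2/55.
When t = 2/55, comparison with the harmonic series Σ 1/n shows the series diverges.
When t = -2/55, convergence follows from the alternating series test (terms decrease monotonically to 0).

[-2/55, 2/55)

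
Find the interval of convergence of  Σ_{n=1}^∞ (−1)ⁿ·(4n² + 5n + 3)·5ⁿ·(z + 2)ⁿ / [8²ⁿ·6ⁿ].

By the ratio test, |a_{n+1}/a_n| = [(4(n+1)² + 5(n+1) + 3)/(4n² + 5n + 3)] · 5/(64·6) → 5/384.
Convergence for |z + 2| · 5/384 < 1, i.e. |z + 2| < 384/5. So R = 384/5.
When z = 374/5, the terms do not tend to 0, so the series diverges.
Endpoint z = -394/5: the terms have absolute value of order n², which does not tend to 0, so the series diverges by the divergence test.

(-394/5, 374/5)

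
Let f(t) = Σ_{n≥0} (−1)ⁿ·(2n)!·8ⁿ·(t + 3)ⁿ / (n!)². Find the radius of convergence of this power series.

R = 1/32

Apply the ratio test: |a_{n+1}| / |a_n| = (2n+1)·(2n+2)/(n+1)² · 8, which tends to 32 as n → ∞.
Hence the series converges for |t + 3| < 1/(32) = 1/32, so the radius of convergence is 1/32.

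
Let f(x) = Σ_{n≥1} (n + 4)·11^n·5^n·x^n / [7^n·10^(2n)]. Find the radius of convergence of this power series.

Ratio test: |a_{n+1}/a_n| = [((n+1) + 4)/(n + 4)] · 11·5/(7·100) → 11/140 as n → ∞.
Thus R = 1/(11/140) = 140/11.

R = 140/11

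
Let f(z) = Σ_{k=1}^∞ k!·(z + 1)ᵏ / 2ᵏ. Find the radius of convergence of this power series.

R = 0

Ratio test: |a_{k+1}/a_k| = (k+1) · 1/2 → ∞ as k → ∞.
The ratio grows without bound, so the series diverges whenever (z + 1) ≠ 0; it converges only at z = -1. R = 0.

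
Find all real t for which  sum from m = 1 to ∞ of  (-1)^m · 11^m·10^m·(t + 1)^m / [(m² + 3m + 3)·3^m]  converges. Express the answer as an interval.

Ratio test: |a_{m+1}/a_m| = [(m² + 3m + 3)/((m+1)² + 3(m+1) + 3)] · 11·10/3 → 110/3 as m → ∞.
Hence the series converges for |t + 1| < 1/(110/3) = 3/110, so the radius of convergence is 3/110.
When t = -107/110, absolute convergence follows by limit comparison with Σ 1/m².
Endpoint t = -113/110: the series is dominated by a constant times Σ 1/m², which converges (p = 2 > 1).

[-113/110, -107/110]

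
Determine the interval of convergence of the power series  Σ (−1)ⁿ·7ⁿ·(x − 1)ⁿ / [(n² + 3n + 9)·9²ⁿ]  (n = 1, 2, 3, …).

By the ratio test, |a_{n+1}/a_n| = [(n² + 3n + 9)/((n+1)² + 3(n+1) + 9)] · 7/81 → 7/81.
The series converges when 7/81 · |x − 1| < 1, giving R = 81/7.
Check x = 88/7: the series is dominated by a constant times Σ 1/n², which converges (p = 2 > 1).
Check x = -74/7: the series is dominated by a constant times Σ 1/n², which converges (p = 2 > 1).

[-74/7, 88/7]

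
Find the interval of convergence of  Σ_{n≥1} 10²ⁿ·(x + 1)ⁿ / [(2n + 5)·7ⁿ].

Ratio test: |a_{n+1}/a_n| = [(2n + 5)/(2(n+1) + 5)] · 100/7 → 100/7 as n → ∞.
The series converges when 100/7 · |x + 1| < 1, giving R = 7/100.
When x = -93/100, the terms are asymptotic to a nonzero constant times 1/n, so the series diverges by limit comparison with Σ 1/n.
At x = -107/100: an alternating series whose terms decrease to 0 in absolute value, so it converges by the Leibniz criterion.

[-107/100, -93/100)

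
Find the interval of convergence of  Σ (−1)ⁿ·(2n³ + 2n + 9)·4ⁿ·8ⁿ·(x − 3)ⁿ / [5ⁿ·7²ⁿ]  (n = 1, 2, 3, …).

(-149/32, 341/32)

By the ratio test, |a_{n+1}/a_n| = [(2(n+1)³ + 2(n+1) + 9)/(2n³ + 2n + 9)] · 4·8/(5·49) → 32/245.
Thus R = 1/(32/245) = 245/32.
At x = 341/32: the terms do not tend to 0, so the series diverges.
When x = -149/32, the terms do not tend to 0, so the series diverges.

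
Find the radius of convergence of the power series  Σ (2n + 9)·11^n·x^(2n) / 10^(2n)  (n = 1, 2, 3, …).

R = 10√11/11

Apply the ratio test: |a_{n+1}| / |a_n| = [(2(n+1) + 9)/(2n + 9)] · 11/100, which tends to 11/100 as n → ∞.
Successive powers of x differ by 2, so the series converges when |x|² · 11/100 < 1, i.e. |x| < √(100/11). So R = 10√11/11.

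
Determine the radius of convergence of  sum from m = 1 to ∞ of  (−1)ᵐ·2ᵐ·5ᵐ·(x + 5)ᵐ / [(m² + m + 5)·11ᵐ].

The ratio of consecutive coefficients is [(m² + m + 5)/((m+1)² + (m+1) + 5)] · 2·5/11 → 10/11.
Thus R = 1/(10/11) = 11/10.

R = 11/10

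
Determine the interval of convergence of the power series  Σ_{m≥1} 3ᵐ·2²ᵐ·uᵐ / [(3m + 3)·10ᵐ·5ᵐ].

Apply the ratio test: |a_{m+1}| / |a_m| = [(3m + 3)/(3(m+1) + 3)] · 3·4/(10·5), which tends to 6/25 as m → ∞.
Hence the series converges for |u| < 1/(6/25) = 25/6, so the radius of convergence is 25/6.
At u = 25/6: the terms are asymptotic to a nonzero constant times 1/m, so the series diverges by limit comparison with Σ 1/m.
At u = -25/6: an alternating series whose terms decrease to 0 in absolute value, so it converges by the Leibniz criterion.

[-25/6, 25/6)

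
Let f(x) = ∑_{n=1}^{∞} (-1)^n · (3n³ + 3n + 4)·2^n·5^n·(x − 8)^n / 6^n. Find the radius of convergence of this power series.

Apply the ratio test: |a_{n+1}| / |a_n| = [(3(n+1)³ + 3(n+1) + 4)/(3n³ + 3n + 4)] · 2·5/6, which tends to 5/3 as n → ∞.
The series converges when 5/3 · |x − 8| < 1, giving R = 3/5.

R = 3/5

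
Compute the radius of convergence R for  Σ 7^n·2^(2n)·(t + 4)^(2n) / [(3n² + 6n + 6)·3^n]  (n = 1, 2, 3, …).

By the ratio test, |a_{n+1}/a_n| = [(3n² + 6n + 6)/(3(n+1)² + 6(n+1) + 6)] · 7·4/3 → 28/3.
Writing y = (t + 4)², the series in y has radius 3/28, so |t + 4| < √(3/28) and R = √21/14.

R = √21/14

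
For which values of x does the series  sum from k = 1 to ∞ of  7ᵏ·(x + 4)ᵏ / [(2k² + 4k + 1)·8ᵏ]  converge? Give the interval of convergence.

Ratio test: |a_{k+1}/a_k| = [(2k² + 4k + 1)/(2(k+1)² + 4(k+1) + 1)] · 7/8 → 7/8 as k → ∞.
Thus R = 1/(7/8) = 8/7.
When x = -20/7, the terms are on the order of 1/k², so the series converges absolutely by comparison with the p-series (p = 2 > 1).
At x = -36/7: absolute convergence follows by limit comparison with Σ 1/k².

[-36/7, -20/7]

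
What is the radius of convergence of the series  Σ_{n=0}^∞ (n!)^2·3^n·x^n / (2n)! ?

R = 4/3

By the ratio test, |a_{n+1}/a_n| = (n+1)²/[(2n+1)·(2n+2)] · 3 → 3/4.
Hence the series converges for |x| < 1/(3/4) = 4/3, so the radius of convergence is 4/3.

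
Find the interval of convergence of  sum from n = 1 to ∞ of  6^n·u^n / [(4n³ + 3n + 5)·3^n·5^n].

[-5/2, 5/2]

By the ratio test, |a_{n+1}/a_n| = [(4n³ + 3n + 5)/(4(n+1)³ + 3(n+1) + 5)] · 6/(3·5) → 2/5.
The series converges when 2/5 · |u| < 1, giving R = 5/2.
At u = 5/2: absolute convergence follows by limit comparison with Σ 1/n³.
At u = -5/2: the terms are on the order of 1/n³, so the series converges absolutely by comparison with the p-series (p = 3 > 1).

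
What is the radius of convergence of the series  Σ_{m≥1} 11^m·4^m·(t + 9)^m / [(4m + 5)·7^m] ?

By the ratio test, |a_{m+1}/a_m| = [(4m + 5)/(4(m+1) + 5)] · 11·4/7 → 44/7.
The series converges when 44/7 · |t + 9| < 1, giving R = 7/44.

R = 7/44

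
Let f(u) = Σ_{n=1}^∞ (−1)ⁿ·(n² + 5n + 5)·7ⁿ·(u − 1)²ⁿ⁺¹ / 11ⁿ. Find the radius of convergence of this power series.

Ratio test: |a_{n+1}/a_n| = [((n+1)² + 5(n+1) + 5)/(n² + 5n + 5)] · 7/11 → 7/11 as n → ∞.
Writing y = (u − 1)², the series in y has radius 11/7, so |u − 1| < √(11/7) and R = √77/7.

R = √77/7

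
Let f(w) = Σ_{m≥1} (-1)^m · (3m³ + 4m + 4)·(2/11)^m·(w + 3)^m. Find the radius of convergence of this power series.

R = 11/2

Ratio test: |a_{m+1}/a_m| = [(3(m+1)³ + 4(m+1) + 4)/(3m³ + 4m + 4)] · 2/11 → 2/11 as m → ∞.
The series converges when 2/11 · |w + 3| < 1, giving R = 11/2.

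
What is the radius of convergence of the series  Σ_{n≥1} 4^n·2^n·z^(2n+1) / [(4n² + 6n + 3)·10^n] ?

Apply the ratio test: |a_{n+1}| / |a_n| = [(4n² + 6n + 3)/(4(n+1)² + 6(n+1) + 3)] · 4·2/10, which tends to 4/5 as n → ∞.
Successive powers of z differ by 2, so the series converges when |z|² · 4/5 < 1, i.e. |z| < √(5/4). So R = √5/2.

R = √5/2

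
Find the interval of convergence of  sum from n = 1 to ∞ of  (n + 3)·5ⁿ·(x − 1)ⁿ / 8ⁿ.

Apply the ratio test: |a_{n+1}| / |a_n| = [((n+1) + 3)/(n + 3)] · 5/8, which tends to 5/8 as n → ∞.
Convergence for |x − 1| · 5/8 < 1, i.e. |x − 1| < 8/5. So R = 8/5.
At x = 13/5: the terms have absolute value of order n, which does not tend to 0, so the series diverges by the divergence test.
When x = -3/5, the terms have absolute value of order n, which does not tend to 0, so the series diverges by the divergence test.

(-3/5, 13/5)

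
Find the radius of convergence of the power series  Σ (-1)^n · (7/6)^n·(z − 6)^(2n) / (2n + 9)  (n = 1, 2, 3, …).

The ratio of consecutive coefficients is [(2n + 9)/(2(n+1) + 9)] · 7/6 → 7/6.
Successive powers of (z − 6) differ by 2, so the series converges when |z − 6|² · 7/6 < 1, i.e. |z − 6| < √(6/7). So R = √42/7.

R = √42/7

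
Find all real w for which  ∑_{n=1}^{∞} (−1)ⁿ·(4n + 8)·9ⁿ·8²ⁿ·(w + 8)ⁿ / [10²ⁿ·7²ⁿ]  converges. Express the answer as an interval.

Ratio test: |a_{n+1}/a_n| = [(4(n+1) + 8)/(4n + 8)] · 9·64/(100·49) → 144/1225 as n → ∞.
Thus R = 1/(144/1225) = 1225/144.
At w = 73/144: the terms have absolute value of order n, which does not tend to 0, so the series diverges by the divergence test.
Endpoint w = -2377/144: the terms do not tend to 0, so the series diverges.

(-2377/144, 73/144)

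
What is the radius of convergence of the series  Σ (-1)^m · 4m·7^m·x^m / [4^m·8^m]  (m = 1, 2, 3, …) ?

Apply the ratio test: |a_{m+1}| / |a_m| = [4(m+1)/4m] · 7/(4·8), which tends to 7/32 as m → ∞.
The series converges when 7/32 · |x| < 1, giving R = 32/7.

R = 32/7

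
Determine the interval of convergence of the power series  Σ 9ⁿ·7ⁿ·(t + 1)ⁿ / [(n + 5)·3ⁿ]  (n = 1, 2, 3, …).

By the ratio test, |a_{n+1}/a_n| = [(n + 5)/((n+1) + 5)] · 9·7/3 → 21.
The series converges when 21 · |t + 1| < 1, giving R = 1/21.
At t = -20/21: comparison with the harmonic series Σ 1/n shows the series diverges.
When t = -22/21, convergence follows from the alternating series test (terms decrease monotonically to 0).

[-22/21, -20/21)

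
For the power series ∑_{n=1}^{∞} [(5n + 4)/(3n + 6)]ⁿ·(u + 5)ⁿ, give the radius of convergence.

R = 3/5

By the Cauchy root test, |a_n|^(1/n) = (5n + 4)/(3n + 6) → 5/3.
Convergence for |u + 5| · 5/3 < 1, i.e. |u + 5| < 3/5. So R = 3/5.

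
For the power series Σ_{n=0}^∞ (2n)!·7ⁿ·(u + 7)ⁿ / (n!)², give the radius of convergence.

R = 1/28

By the ratio test, |a_{n+1}/a_n| = (2n+1)·(2n+2)/(n+1)² · 7 → 28.
Convergence for |u + 7| · 28 < 1, i.e. |u + 7| < 1/28. So R = 1/28.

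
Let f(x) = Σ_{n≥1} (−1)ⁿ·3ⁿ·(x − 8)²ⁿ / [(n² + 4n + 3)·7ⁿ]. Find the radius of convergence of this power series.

Apply the ratio test: |a_{n+1}| / |a_n| = [(n² + 4n + 3)/((n+1)² + 4(n+1) + 3)] · 3/7, which tends to 3/7 as n → ∞.
Writing y = (x − 8)², the series in y has radius 7/3, so |x − 8| < √(7/3) and R = √21/3.

R = √21/3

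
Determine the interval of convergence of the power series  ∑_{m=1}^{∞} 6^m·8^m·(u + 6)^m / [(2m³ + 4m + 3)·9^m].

The ratio of consecutive coefficients is [(2m³ + 4m + 3)/(2(m+1)³ + 4(m+1) + 3)] · 6·8/9 → 16/3.
Hence the series converges for |u + 6| < 1/(16/3) = 3/16, so the radius of convergence is 3/16.
Check u = -93/16: the series is dominated by a constant times Σ 1/m³, which converges (p = 3 > 1).
Check u = -99/16: the series is dominated by a constant times Σ 1/m³, which converges (p = 3 > 1).

[-99/16, -93/16]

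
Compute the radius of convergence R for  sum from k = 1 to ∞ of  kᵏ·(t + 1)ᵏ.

R = 0

Applying the root test, |a_k|^(1/k) = k → ∞.
Since the k-th root of |a_k| is unbounded, the series converges only at t = -1; R = 0.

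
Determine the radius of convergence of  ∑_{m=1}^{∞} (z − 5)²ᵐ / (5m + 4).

R = 1

Ratio test: |a_{m+1}/a_m| = (5m + 4)/(5(m+1) + 4) → 1 as m → ∞.
Successive powers of (z − 5) differ by 2, so the series converges when |z − 5|² · 1 < 1, i.e. |z − 5| < √(1) = 1. So R = 1.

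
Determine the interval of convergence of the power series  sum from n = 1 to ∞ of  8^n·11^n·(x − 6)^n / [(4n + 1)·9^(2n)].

The ratio of consecutive coefficients is [(4n + 1)/(4(n+1) + 1)] · 8·11/81 → 88/81.
The series converges when 88/81 · |x − 6| < 1, giving R = 81/88.
When x = 609/88, comparison with the harmonic series Σ 1/n shows the series diverges.
At x = 447/88: the terms alternate in sign and decrease monotonically to 0 in absolute value (size ~ c/n), so the alternating series test gives convergence.

[447/88, 609/88)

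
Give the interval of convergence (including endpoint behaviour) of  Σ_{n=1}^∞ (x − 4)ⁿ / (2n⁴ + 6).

[3, 5]

The ratio of consecutive coefficients is (2n⁴ + 6)/(2(n+1)⁴ + 6) → 1.
So the series converges when |x − 4| < 1 and diverges when |x − 4| > 1; R = 1.
Check x = 5: the terms are on the order of 1/n⁴, so the series converges absolutely by comparison with the p-series (p = 4 > 1).
Check x = 3: the series is dominated by a constant times Σ 1/n⁴, which converges (p = 4 > 1).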